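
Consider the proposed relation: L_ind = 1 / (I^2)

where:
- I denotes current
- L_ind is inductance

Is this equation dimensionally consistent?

No

I (current) has dimensions [I].
L_ind (inductance) has dimensions [I^-2 L^2 M T^-2].

Left side: [I^-2 L^2 M T^-2]
Right side: [I^-2]

The two sides have different dimensions, so the equation is NOT dimensionally consistent.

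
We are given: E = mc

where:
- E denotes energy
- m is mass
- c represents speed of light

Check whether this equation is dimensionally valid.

No

E (energy) has dimensions [L^2 M T^-2].
m (mass) has dimensions [M].
c (speed of light) has dimensions [L T^-1].

Left side: [L^2 M T^-2]
Right side: [L M T^-1]

The two sides have different dimensions, so the equation is NOT dimensionally consistent.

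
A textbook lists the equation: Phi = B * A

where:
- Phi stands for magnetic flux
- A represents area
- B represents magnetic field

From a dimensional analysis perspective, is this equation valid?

Yes

Phi (magnetic flux) has dimensions [I^-1 L^2 M T^-2].
A (area) has dimensions [L^2].
B (magnetic field) has dimensions [I^-1 M T^-2].

Left side: [I^-1 L^2 M T^-2]
Right side: [I^-1 L^2 M T^-2]

Both sides have the same dimensions, so the equation is dimensionally consistent.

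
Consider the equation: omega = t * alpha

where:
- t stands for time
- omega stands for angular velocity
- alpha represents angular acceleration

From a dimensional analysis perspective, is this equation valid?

Yes

t (time) has dimensions [T].
omega (angular velocity) has dimensions [T^-1].
alpha (angular acceleration) has dimensions [T^-2].

Left side: [T^-1]
Right side: [T^-1]

Both sides have the same dimensions, so the equation is dimensionally consistent.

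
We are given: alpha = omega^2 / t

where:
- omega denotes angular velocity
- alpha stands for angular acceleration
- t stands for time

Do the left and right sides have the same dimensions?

No

omega (angular velocity) has dimensions [T^-1].
alpha (angular acceleration) has dimensions [T^-2].
t (time) has dimensions [T].

Left side: [T^-2]
Right side: [T^-3]

The two sides have different dimensions, so the equation is NOT dimensionally consistent.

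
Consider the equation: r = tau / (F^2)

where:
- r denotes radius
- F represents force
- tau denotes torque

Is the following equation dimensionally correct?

No

r (radius) has dimensions [L].
F (force) has dimensions [L M T^-2].
tau (torque) has dimensions [L^2 M T^-2].

Left side: [L]
Right side: [M^-1 T^2]

The two sides have different dimensions, so the equation is NOT dimensionally consistent.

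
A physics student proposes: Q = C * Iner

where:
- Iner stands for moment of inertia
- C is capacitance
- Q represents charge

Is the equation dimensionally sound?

No

Iner (moment of inertia) has dimensions [L^2 M].
C (capacitance) has dimensions [I^2 L^-2 M^-1 T^4].
Q (charge) has dimensions [I T].

Left side: [I T]
Right side: [I^2 T^4]

The two sides have different dimensions, so the equation is NOT dimensionally consistent.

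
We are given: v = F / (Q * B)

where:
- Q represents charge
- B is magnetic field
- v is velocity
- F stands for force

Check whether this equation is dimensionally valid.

Yes

Q (charge) has dimensions [I T].
B (magnetic field) has dimensions [I^-1 M T^-2].
v (velocity) has dimensions [L T^-1].
F (force) has dimensions [L M T^-2].

Left side: [L T^-1]
Right side: [L T^-1]

Both sides have the same dimensions, so the equation is dimensionally consistent.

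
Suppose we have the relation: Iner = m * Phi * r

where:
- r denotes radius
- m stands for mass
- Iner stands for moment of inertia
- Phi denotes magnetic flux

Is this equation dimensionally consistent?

No

r (radius) has dimensions [L].
m (mass) has dimensions [M].
Iner (moment of inertia) has dimensions [L^2 M].
Phi (magnetic flux) has dimensions [I^-1 L^2 M T^-2].

Left side: [L^2 M]
Right side: [I^-1 L^3 M^2 T^-2]

The two sides have different dimensions, so the equation is NOT dimensionally consistent.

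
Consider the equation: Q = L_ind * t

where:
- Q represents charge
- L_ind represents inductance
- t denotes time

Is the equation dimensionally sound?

No

Q (charge) has dimensions [I T].
L_ind (inductance) has dimensions [I^-2 L^2 M T^-2].
t (time) has dimensions [T].

Left side: [I T]
Right side: [I^-2 L^2 M T^-1]

The two sides have different dimensions, so the equation is NOT dimensionally consistent.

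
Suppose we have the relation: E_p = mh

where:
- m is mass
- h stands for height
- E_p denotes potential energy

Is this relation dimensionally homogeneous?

No

m (mass) has dimensions [M].
h (height) has dimensions [L].
E_p (potential energy) has dimensions [L^2 M T^-2].

Left side: [L^2 M T^-2]
Right side: [L M]

The two sides have different dimensions, so the equation is NOT dimensionally consistent.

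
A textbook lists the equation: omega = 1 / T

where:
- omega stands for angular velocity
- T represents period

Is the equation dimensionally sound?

Yes

omega (angular velocity) has dimensions [T^-1].
T (period) has dimensions [T].

Left side: [T^-1]
Right side: [T^-1]

Both sides have the same dimensions, so the equation is dimensionally consistent.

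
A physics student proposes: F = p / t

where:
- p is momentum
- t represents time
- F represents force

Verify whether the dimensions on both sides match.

Yes

p (momentum) has dimensions [L M T^-1].
t (time) has dimensions [T].
F (force) has dimensions [L M T^-2].

Left side: [L M T^-2]
Right side: [L M T^-2]

Both sides have the same dimensions, so the equation is dimensionally consistent.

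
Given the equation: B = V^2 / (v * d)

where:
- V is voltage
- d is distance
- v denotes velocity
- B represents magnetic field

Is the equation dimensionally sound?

No

V (voltage) has dimensions [I^-1 L^2 M T^-3].
d (distance) has dimensions [L].
v (velocity) has dimensions [L T^-1].
B (magnetic field) has dimensions [I^-1 M T^-2].

Left side: [I^-1 M T^-2]
Right side: [I^-2 L^2 M^2 T^-5]

The two sides have different dimensions, so the equation is NOT dimensionally consistent.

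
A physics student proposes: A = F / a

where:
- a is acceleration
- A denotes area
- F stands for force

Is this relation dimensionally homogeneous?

No

a (acceleration) has dimensions [L T^-2].
A (area) has dimensions [L^2].
F (force) has dimensions [L M T^-2].

Left side: [L^2]
Right side: [M]

The two sides have different dimensions, so the equation is NOT dimensionally consistent.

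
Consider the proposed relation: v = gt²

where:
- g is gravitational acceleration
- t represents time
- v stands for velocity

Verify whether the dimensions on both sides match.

No

g (gravitational acceleration) has dimensions [L T^-2].
t (time) has dimensions [T].
v (velocity) has dimensions [L T^-1].

Left side: [L T^-1]
Right side: [L]

The two sides have different dimensions, so the equation is NOT dimensionally consistent.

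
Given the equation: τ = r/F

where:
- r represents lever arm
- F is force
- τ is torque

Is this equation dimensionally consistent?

No

r (lever arm) has dimensions [L].
F (force) has dimensions [L M T^-2].
τ (torque) has dimensions [L^2 M T^-2].

Left side: [L^2 M T^-2]
Right side: [M^-1 T^2]

The two sides have different dimensions, so the equation is NOT dimensionally consistent.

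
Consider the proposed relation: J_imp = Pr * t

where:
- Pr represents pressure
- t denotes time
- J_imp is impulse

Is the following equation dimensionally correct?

No

Pr (pressure) has dimensions [L^-1 M T^-2].
t (time) has dimensions [T].
J_imp (impulse) has dimensions [L M T^-1].

Left side: [L M T^-1]
Right side: [L^-1 M T^-1]

The two sides have different dimensions, so the equation is NOT dimensionally consistent.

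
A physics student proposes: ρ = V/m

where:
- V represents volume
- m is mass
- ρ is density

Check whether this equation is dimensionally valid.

No

V (volume) has dimensions [L^3].
m (mass) has dimensions [M].
ρ (density) has dimensions [L^-3 M].

Left side: [L^-3 M]
Right side: [L^3 M^-1]

The two sides have different dimensions, so the equation is NOT dimensionally consistent.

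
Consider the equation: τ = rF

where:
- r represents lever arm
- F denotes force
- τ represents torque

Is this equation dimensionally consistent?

Yes

r (lever arm) has dimensions [L].
F (force) has dimensions [L M T^-2].
τ (torque) has dimensions [L^2 M T^-2].

Left side: [L^2 M T^-2]
Right side: [L^2 M T^-2]

Both sides have the same dimensions, so the equation is dimensionally consistent.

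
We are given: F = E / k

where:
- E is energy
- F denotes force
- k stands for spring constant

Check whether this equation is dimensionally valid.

No

E (energy) has dimensions [L^2 M T^-2].
F (force) has dimensions [L M T^-2].
k (spring constant) has dimensions [M T^-2].

Left side: [L M T^-2]
Right side: [L^2]

The two sides have different dimensions, so the equation is NOT dimensionally consistent.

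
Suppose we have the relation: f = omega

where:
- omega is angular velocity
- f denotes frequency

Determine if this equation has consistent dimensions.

Yes

omega (angular velocity) has dimensions [T^-1].
f (frequency) has dimensions [T^-1].

Left side: [T^-1]
Right side: [T^-1]

Both sides have the same dimensions, so the equation is dimensionally consistent.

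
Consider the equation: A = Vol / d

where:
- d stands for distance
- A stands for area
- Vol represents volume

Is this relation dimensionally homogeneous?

Yes

d (distance) has dimensions [L].
A (area) has dimensions [L^2].
Vol (volume) has dimensions [L^3].

Left side: [L^2]
Right side: [L^2]

Both sides have the same dimensions, so the equation is dimensionally consistent.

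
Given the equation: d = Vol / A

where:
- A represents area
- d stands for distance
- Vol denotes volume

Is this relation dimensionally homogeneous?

Yes

A (area) has dimensions [L^2].
d (distance) has dimensions [L].
Vol (volume) has dimensions [L^3].

Left side: [L]
Right side: [L]

Both sides have the same dimensions, so the equation is dimensionally consistent.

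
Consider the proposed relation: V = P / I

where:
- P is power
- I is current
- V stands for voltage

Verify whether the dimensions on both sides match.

Yes

P (power) has dimensions [L^2 M T^-3].
I (current) has dimensions [I].
V (voltage) has dimensions [I^-1 L^2 M T^-3].

Left side: [I^-1 L^2 M T^-3]
Right side: [I^-1 L^2 M T^-3]

Both sides have the same dimensions, so the equation is dimensionally consistent.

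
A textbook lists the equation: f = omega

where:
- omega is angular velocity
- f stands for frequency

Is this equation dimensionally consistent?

Yes

omega (angular velocity) has dimensions [T^-1].
f (frequency) has dimensions [T^-1].

Left side: [T^-1]
Right side: [T^-1]

Both sides have the same dimensions, so the equation is dimensionally consistent.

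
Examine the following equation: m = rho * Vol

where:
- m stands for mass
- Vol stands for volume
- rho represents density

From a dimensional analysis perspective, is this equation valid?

Yes

m (mass) has dimensions [M].
Vol (volume) has dimensions [L^3].
rho (density) has dimensions [L^-3 M].

Left side: [M]
Right side: [M]

Both sides have the same dimensions, so the equation is dimensionally consistent.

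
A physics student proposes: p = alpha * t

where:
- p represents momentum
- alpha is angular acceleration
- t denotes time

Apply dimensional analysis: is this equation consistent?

No

p (momentum) has dimensions [L M T^-1].
alpha (angular acceleration) has dimensions [T^-2].
t (time) has dimensions [T].

Left side: [L M T^-1]
Right side: [T^-1]

The two sides have different dimensions, so the equation is NOT dimensionally consistent.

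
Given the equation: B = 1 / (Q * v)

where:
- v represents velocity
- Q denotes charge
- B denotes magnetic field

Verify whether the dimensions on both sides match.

No

v (velocity) has dimensions [L T^-1].
Q (charge) has dimensions [I T].
B (magnetic field) has dimensions [I^-1 M T^-2].

Left side: [I^-1 M T^-2]
Right side: [I^-1 L^-1]

The two sides have different dimensions, so the equation is NOT dimensionally consistent.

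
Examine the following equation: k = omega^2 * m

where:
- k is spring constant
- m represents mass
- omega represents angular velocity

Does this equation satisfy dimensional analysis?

Yes

k (spring constant) has dimensions [M T^-2].
m (mass) has dimensions [M].
omega (angular velocity) has dimensions [T^-1].

Left side: [M T^-2]
Right side: [M T^-2]

Both sides have the same dimensions, so the equation is dimensionally consistent.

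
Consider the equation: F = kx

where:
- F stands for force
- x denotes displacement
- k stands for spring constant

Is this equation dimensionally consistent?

Yes

F (force) has dimensions [L M T^-2].
x (displacement) has dimensions [L].
k (spring constant) has dimensions [M T^-2].

Left side: [L M T^-2]
Right side: [L M T^-2]

Both sides have the same dimensions, so the equation is dimensionally consistent.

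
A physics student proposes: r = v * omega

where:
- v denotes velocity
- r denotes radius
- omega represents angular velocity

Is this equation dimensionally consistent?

No

v (velocity) has dimensions [L T^-1].
r (radius) has dimensions [L].
omega (angular velocity) has dimensions [T^-1].

Left side: [L]
Right side: [L T^-2]

The two sides have different dimensions, so the equation is NOT dimensionally consistent.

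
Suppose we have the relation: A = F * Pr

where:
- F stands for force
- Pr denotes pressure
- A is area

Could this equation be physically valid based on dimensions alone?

No

F (force) has dimensions [L M T^-2].
Pr (pressure) has dimensions [L^-1 M T^-2].
A (area) has dimensions [L^2].

Left side: [L^2]
Right side: [M^2 T^-4]

The two sides have different dimensions, so the equation is NOT dimensionally consistent.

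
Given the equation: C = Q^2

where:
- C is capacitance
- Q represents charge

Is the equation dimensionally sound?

No

C (capacitance) has dimensions [I^2 L^-2 M^-1 T^4].
Q (charge) has dimensions [I T].

Left side: [I^2 L^-2 M^-1 T^4]
Right side: [I^2 T^2]

The two sides have different dimensions, so the equation is NOT dimensionally consistent.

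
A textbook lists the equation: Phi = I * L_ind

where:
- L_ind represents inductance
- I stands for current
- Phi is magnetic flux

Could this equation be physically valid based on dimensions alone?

Yes

L_ind (inductance) has dimensions [I^-2 L^2 M T^-2].
I (current) has dimensions [I].
Phi (magnetic flux) has dimensions [I^-1 L^2 M T^-2].

Left side: [I^-1 L^2 M T^-2]
Right side: [I^-1 L^2 M T^-2]

Both sides have the same dimensions, so the equation is dimensionally consistent.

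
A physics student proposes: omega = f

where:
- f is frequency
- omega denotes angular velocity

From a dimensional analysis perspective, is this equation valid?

Yes

f (frequency) has dimensions [T^-1].
omega (angular velocity) has dimensions [T^-1].

Left side: [T^-1]
Right side: [T^-1]

Both sides have the same dimensions, so the equation is dimensionally consistent.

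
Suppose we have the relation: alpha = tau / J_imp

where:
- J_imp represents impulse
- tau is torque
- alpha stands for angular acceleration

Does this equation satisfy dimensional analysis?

No

J_imp (impulse) has dimensions [L M T^-1].
tau (torque) has dimensions [L^2 M T^-2].
alpha (angular acceleration) has dimensions [T^-2].

Left side: [T^-2]
Right side: [L T^-1]

The two sides have different dimensions, so the equation is NOT dimensionally consistent.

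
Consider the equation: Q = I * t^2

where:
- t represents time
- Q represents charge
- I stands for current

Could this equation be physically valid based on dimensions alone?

No

t (time) has dimensions [T].
Q (charge) has dimensions [I T].
I (current) has dimensions [I].

Left side: [I T]
Right side: [I T^2]

The two sides have different dimensions, so the equation is NOT dimensionally consistent.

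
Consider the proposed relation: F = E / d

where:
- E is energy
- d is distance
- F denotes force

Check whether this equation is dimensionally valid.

Yes

E (energy) has dimensions [L^2 M T^-2].
d (distance) has dimensions [L].
F (force) has dimensions [L M T^-2].

Left side: [L M T^-2]
Right side: [L M T^-2]

Both sides have the same dimensions, so the equation is dimensionally consistent.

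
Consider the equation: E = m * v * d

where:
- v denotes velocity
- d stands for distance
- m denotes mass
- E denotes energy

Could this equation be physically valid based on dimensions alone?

No

v (velocity) has dimensions [L T^-1].
d (distance) has dimensions [L].
m (mass) has dimensions [M].
E (energy) has dimensions [L^2 M T^-2].

Left side: [L^2 M T^-2]
Right side: [L^2 M T^-1]

The two sides have different dimensions, so the equation is NOT dimensionally consistent.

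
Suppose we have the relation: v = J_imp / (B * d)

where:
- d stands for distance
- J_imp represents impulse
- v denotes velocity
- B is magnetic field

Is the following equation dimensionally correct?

No

d (distance) has dimensions [L].
J_imp (impulse) has dimensions [L M T^-1].
v (velocity) has dimensions [L T^-1].
B (magnetic field) has dimensions [I^-1 M T^-2].

Left side: [L T^-1]
Right side: [I T]

The two sides have different dimensions, so the equation is NOT dimensionally consistent.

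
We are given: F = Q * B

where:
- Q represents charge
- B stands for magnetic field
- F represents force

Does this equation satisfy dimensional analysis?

No

Q (charge) has dimensions [I T].
B (magnetic field) has dimensions [I^-1 M T^-2].
F (force) has dimensions [L M T^-2].

Left side: [L M T^-2]
Right side: [M T^-1]

The two sides have different dimensions, so the equation is NOT dimensionally consistent.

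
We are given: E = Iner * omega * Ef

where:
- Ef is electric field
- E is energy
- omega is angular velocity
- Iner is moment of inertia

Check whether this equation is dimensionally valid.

No

Ef (electric field) has dimensions [I^-1 L M T^-3].
E (energy) has dimensions [L^2 M T^-2].
omega (angular velocity) has dimensions [T^-1].
Iner (moment of inertia) has dimensions [L^2 M].

Left side: [L^2 M T^-2]
Right side: [I^-1 L^3 M^2 T^-4]

The two sides have different dimensions, so the equation is NOT dimensionally consistent.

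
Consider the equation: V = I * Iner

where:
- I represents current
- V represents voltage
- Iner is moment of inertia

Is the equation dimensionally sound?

No

I (current) has dimensions [I].
V (voltage) has dimensions [I^-1 L^2 M T^-3].
Iner (moment of inertia) has dimensions [L^2 M].

Left side: [I^-1 L^2 M T^-3]
Right side: [I L^2 M]

The two sides have different dimensions, so the equation is NOT dimensionally consistent.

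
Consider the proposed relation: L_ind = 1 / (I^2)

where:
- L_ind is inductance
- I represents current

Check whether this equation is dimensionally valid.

No

L_ind (inductance) has dimensions [I^-2 L^2 M T^-2].
I (current) has dimensions [I].

Left side: [I^-2 L^2 M T^-2]
Right side: [I^-2]

The two sides have different dimensions, so the equation is NOT dimensionally consistent.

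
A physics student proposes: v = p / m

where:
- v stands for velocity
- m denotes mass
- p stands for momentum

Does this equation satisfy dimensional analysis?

Yes

v (velocity) has dimensions [L T^-1].
m (mass) has dimensions [M].
p (momentum) has dimensions [L M T^-1].

Left side: [L T^-1]
Right side: [L T^-1]

Both sides have the same dimensions, so the equation is dimensionally consistent.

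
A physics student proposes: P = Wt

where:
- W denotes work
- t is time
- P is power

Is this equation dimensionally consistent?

No

W (work) has dimensions [L^2 M T^-2].
t (time) has dimensions [T].
P (power) has dimensions [L^2 M T^-3].

Left side: [L^2 M T^-3]
Right side: [L^2 M T^-1]

The two sides have different dimensions, so the equation is NOT dimensionally consistent.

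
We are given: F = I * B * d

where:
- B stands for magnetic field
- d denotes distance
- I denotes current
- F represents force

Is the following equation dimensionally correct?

Yes

B (magnetic field) has dimensions [I^-1 M T^-2].
d (distance) has dimensions [L].
I (current) has dimensions [I].
F (force) has dimensions [L M T^-2].

Left side: [L M T^-2]
Right side: [L M T^-2]

Both sides have the same dimensions, so the equation is dimensionally consistent.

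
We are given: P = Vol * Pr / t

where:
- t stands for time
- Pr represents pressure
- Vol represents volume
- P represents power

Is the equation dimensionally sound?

Yes

t (time) has dimensions [T].
Pr (pressure) has dimensions [L^-1 M T^-2].
Vol (volume) has dimensions [L^3].
P (power) has dimensions [L^2 M T^-3].

Left side: [L^2 M T^-3]
Right side: [L^2 M T^-3]

Both sides have the same dimensions, so the equation is dimensionally consistent.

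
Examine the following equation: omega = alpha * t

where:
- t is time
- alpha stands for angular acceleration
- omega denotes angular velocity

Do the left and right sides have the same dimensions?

Yes

t (time) has dimensions [T].
alpha (angular acceleration) has dimensions [T^-2].
omega (angular velocity) has dimensions [T^-1].

Left side: [T^-1]
Right side: [T^-1]

Both sides have the same dimensions, so the equation is dimensionally consistent.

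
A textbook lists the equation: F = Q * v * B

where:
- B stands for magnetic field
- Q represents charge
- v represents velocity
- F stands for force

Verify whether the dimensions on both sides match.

Yes

B (magnetic field) has dimensions [I^-1 M T^-2].
Q (charge) has dimensions [I T].
v (velocity) has dimensions [L T^-1].
F (force) has dimensions [L M T^-2].

Left side: [L M T^-2]
Right side: [L M T^-2]

Both sides have the same dimensions, so the equation is dimensionally consistent.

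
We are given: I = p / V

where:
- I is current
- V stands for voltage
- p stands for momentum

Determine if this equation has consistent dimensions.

No

I (current) has dimensions [I].
V (voltage) has dimensions [I^-1 L^2 M T^-3].
p (momentum) has dimensions [L M T^-1].

Left side: [I]
Right side: [I L^-1 T^2]

The two sides have different dimensions, so the equation is NOT dimensionally consistent.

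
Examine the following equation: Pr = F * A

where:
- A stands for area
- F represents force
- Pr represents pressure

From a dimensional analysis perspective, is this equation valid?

No

A (area) has dimensions [L^2].
F (force) has dimensions [L M T^-2].
Pr (pressure) has dimensions [L^-1 M T^-2].

Left side: [L^-1 M T^-2]
Right side: [L^3 M T^-2]

The two sides have different dimensions, so the equation is NOT dimensionally consistent.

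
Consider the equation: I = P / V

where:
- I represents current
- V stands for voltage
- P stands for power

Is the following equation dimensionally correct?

Yes

I (current) has dimensions [I].
V (voltage) has dimensions [I^-1 L^2 M T^-3].
P (power) has dimensions [L^2 M T^-3].

Left side: [I]
Right side: [I]

Both sides have the same dimensions, so the equation is dimensionally consistent.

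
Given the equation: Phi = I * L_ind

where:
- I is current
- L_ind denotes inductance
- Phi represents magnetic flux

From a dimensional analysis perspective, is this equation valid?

Yes

I (current) has dimensions [I].
L_ind (inductance) has dimensions [I^-2 L^2 M T^-2].
Phi (magnetic flux) has dimensions [I^-1 L^2 M T^-2].

Left side: [I^-1 L^2 M T^-2]
Right side: [I^-1 L^2 M T^-2]

Both sides have the same dimensions, so the equation is dimensionally consistent.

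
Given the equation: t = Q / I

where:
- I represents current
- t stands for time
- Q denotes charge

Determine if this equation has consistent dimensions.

Yes

I (current) has dimensions [I].
t (time) has dimensions [T].
Q (charge) has dimensions [I T].

Left side: [T]
Right side: [T]

Both sides have the same dimensions, so the equation is dimensionally consistent.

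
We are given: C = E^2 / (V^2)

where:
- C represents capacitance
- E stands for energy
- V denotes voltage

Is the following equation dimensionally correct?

No

C (capacitance) has dimensions [I^2 L^-2 M^-1 T^4].
E (energy) has dimensions [L^2 M T^-2].
V (voltage) has dimensions [I^-1 L^2 M T^-3].

Left side: [I^2 L^-2 M^-1 T^4]
Right side: [I^2 T^2]

The two sides have different dimensions, so the equation is NOT dimensionally consistent.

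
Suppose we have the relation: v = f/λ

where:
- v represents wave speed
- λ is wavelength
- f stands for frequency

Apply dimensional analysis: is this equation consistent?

No

v (wave speed) has dimensions [L T^-1].
λ (wavelength) has dimensions [L].
f (frequency) has dimensions [T^-1].

Left side: [L T^-1]
Right side: [L^-1 T^-1]

The two sides have different dimensions, so the equation is NOT dimensionally consistent.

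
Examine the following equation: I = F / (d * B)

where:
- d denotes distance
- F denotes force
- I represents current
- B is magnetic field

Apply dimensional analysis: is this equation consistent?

Yes

d (distance) has dimensions [L].
F (force) has dimensions [L M T^-2].
I (current) has dimensions [I].
B (magnetic field) has dimensions [I^-1 M T^-2].

Left side: [I]
Right side: [I]

Both sides have the same dimensions, so the equation is dimensionally consistent.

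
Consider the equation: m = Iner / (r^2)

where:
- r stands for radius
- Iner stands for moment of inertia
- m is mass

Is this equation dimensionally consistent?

Yes

r (radius) has dimensions [L].
Iner (moment of inertia) has dimensions [L^2 M].
m (mass) has dimensions [M].

Left side: [M]
Right side: [M]

Both sides have the same dimensions, so the equation is dimensionally consistent.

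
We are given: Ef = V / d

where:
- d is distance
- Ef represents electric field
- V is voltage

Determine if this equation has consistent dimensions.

Yes

d (distance) has dimensions [L].
Ef (electric field) has dimensions [I^-1 L M T^-3].
V (voltage) has dimensions [I^-1 L^2 M T^-3].

Left side: [I^-1 L M T^-3]
Right side: [I^-1 L M T^-3]

Both sides have the same dimensions, so the equation is dimensionally consistent.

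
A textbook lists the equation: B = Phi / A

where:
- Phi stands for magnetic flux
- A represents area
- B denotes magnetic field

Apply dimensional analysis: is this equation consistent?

Yes

Phi (magnetic flux) has dimensions [I^-1 L^2 M T^-2].
A (area) has dimensions [L^2].
B (magnetic field) has dimensions [I^-1 M T^-2].

Left side: [I^-1 M T^-2]
Right side: [I^-1 M T^-2]

Both sides have the same dimensions, so the equation is dimensionally consistent.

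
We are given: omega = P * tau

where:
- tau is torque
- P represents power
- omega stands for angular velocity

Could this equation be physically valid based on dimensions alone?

No

tau (torque) has dimensions [L^2 M T^-2].
P (power) has dimensions [L^2 M T^-3].
omega (angular velocity) has dimensions [T^-1].

Left side: [T^-1]
Right side: [L^4 M^2 T^-5]

The two sides have different dimensions, so the equation is NOT dimensionally consistent.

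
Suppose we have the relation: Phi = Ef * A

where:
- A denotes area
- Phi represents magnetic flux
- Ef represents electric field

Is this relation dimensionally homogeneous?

No

A (area) has dimensions [L^2].
Phi (magnetic flux) has dimensions [I^-1 L^2 M T^-2].
Ef (electric field) has dimensions [I^-1 L M T^-3].

Left side: [I^-1 L^2 M T^-2]
Right side: [I^-1 L^3 M T^-3]

The two sides have different dimensions, so the equation is NOT dimensionally consistent.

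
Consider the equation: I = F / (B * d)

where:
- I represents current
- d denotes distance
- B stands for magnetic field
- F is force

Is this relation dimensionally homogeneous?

Yes

I (current) has dimensions [I].
d (distance) has dimensions [L].
B (magnetic field) has dimensions [I^-1 M T^-2].
F (force) has dimensions [L M T^-2].

Left side: [I]
Right side: [I]

Both sides have the same dimensions, so the equation is dimensionally consistent.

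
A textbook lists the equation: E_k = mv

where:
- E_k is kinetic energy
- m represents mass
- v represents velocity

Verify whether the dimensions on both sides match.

No

E_k (kinetic energy) has dimensions [L^2 M T^-2].
m (mass) has dimensions [M].
v (velocity) has dimensions [L T^-1].

Left side: [L^2 M T^-2]
Right side: [L M T^-1]

The two sides have different dimensions, so the equation is NOT dimensionally consistent.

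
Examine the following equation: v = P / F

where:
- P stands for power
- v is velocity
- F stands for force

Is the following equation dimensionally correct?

Yes

P (power) has dimensions [L^2 M T^-3].
v (velocity) has dimensions [L T^-1].
F (force) has dimensions [L M T^-2].

Left side: [L T^-1]
Right side: [L T^-1]

Both sides have the same dimensions, so the equation is dimensionally consistent.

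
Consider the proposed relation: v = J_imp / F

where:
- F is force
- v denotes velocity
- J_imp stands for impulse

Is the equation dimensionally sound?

No

F (force) has dimensions [L M T^-2].
v (velocity) has dimensions [L T^-1].
J_imp (impulse) has dimensions [L M T^-1].

Left side: [L T^-1]
Right side: [T]

The two sides have different dimensions, so the equation is NOT dimensionally consistent.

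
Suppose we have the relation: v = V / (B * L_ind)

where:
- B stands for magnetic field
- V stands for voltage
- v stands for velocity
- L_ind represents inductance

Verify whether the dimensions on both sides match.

No

B (magnetic field) has dimensions [I^-1 M T^-2].
V (voltage) has dimensions [I^-1 L^2 M T^-3].
v (velocity) has dimensions [L T^-1].
L_ind (inductance) has dimensions [I^-2 L^2 M T^-2].

Left side: [L T^-1]
Right side: [I^2 M^-1 T]

The two sides have different dimensions, so the equation is NOT dimensionally consistent.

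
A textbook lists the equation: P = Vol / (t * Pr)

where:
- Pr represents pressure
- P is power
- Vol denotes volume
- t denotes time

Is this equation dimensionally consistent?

No

Pr (pressure) has dimensions [L^-1 M T^-2].
P (power) has dimensions [L^2 M T^-3].
Vol (volume) has dimensions [L^3].
t (time) has dimensions [T].

Left side: [L^2 M T^-3]
Right side: [L^4 M^-1 T]

The two sides have different dimensions, so the equation is NOT dimensionally consistent.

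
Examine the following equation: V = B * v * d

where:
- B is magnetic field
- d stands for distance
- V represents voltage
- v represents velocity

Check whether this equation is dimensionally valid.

Yes

B (magnetic field) has dimensions [I^-1 M T^-2].
d (distance) has dimensions [L].
V (voltage) has dimensions [I^-1 L^2 M T^-3].
v (velocity) has dimensions [L T^-1].

Left side: [I^-1 L^2 M T^-3]
Right side: [I^-1 L^2 M T^-3]

Both sides have the same dimensions, so the equation is dimensionally consistent.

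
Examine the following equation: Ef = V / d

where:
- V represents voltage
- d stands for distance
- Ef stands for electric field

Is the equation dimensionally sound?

Yes

V (voltage) has dimensions [I^-1 L^2 M T^-3].
d (distance) has dimensions [L].
Ef (electric field) has dimensions [I^-1 L M T^-3].

Left side: [I^-1 L M T^-3]
Right side: [I^-1 L M T^-3]

Both sides have the same dimensions, so the equation is dimensionally consistent.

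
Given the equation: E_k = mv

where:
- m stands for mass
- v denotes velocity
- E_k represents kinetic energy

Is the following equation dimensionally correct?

No

m (mass) has dimensions [M].
v (velocity) has dimensions [L T^-1].
E_k (kinetic energy) has dimensions [L^2 M T^-2].

Left side: [L^2 M T^-2]
Right side: [L M T^-1]

The two sides have different dimensions, so the equation is NOT dimensionally consistent.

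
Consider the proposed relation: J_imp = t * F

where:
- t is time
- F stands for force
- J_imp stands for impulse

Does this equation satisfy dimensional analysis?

Yes

t (time) has dimensions [T].
F (force) has dimensions [L M T^-2].
J_imp (impulse) has dimensions [L M T^-1].

Left side: [L M T^-1]
Right side: [L M T^-1]

Both sides have the same dimensions, so the equation is dimensionally consistent.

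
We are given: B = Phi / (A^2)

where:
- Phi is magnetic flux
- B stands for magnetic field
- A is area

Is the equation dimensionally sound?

No

Phi (magnetic flux) has dimensions [I^-1 L^2 M T^-2].
B (magnetic field) has dimensions [I^-1 M T^-2].
A (area) has dimensions [L^2].

Left side: [I^-1 M T^-2]
Right side: [I^-1 L^-2 M T^-2]

The two sides have different dimensions, so the equation is NOT dimensionally consistent.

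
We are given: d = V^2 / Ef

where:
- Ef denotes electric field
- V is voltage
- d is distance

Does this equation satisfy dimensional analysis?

No

Ef (electric field) has dimensions [I^-1 L M T^-3].
V (voltage) has dimensions [I^-1 L^2 M T^-3].
d (distance) has dimensions [L].

Left side: [L]
Right side: [I^-1 L^3 M T^-3]

The two sides have different dimensions, so the equation is NOT dimensionally consistent.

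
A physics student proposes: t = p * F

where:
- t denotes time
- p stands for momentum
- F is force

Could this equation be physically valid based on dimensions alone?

No

t (time) has dimensions [T].
p (momentum) has dimensions [L M T^-1].
F (force) has dimensions [L M T^-2].

Left side: [T]
Right side: [L^2 M^2 T^-3]

The two sides have different dimensions, so the equation is NOT dimensionally consistent.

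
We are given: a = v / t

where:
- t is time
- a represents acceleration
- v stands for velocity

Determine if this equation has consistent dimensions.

Yes

t (time) has dimensions [T].
a (acceleration) has dimensions [L T^-2].
v (velocity) has dimensions [L T^-1].

Left side: [L T^-2]
Right side: [L T^-2]

Both sides have the same dimensions, so the equation is dimensionally consistent.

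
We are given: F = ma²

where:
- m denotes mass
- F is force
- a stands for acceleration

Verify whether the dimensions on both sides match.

No

m (mass) has dimensions [M].
F (force) has dimensions [L M T^-2].
a (acceleration) has dimensions [L T^-2].

Left side: [L M T^-2]
Right side: [L^2 M T^-4]

The two sides have different dimensions, so the equation is NOT dimensionally consistent.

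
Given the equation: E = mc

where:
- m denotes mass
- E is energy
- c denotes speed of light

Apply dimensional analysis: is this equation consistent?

No

m (mass) has dimensions [M].
E (energy) has dimensions [L^2 M T^-2].
c (speed of light) has dimensions [L T^-1].

Left side: [L^2 M T^-2]
Right side: [L M T^-1]

The two sides have different dimensions, so the equation is NOT dimensionally consistent.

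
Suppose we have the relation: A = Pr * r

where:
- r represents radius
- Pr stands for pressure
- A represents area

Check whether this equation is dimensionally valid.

No

r (radius) has dimensions [L].
Pr (pressure) has dimensions [L^-1 M T^-2].
A (area) has dimensions [L^2].

Left side: [L^2]
Right side: [M T^-2]

The two sides have different dimensions, so the equation is NOT dimensionally consistent.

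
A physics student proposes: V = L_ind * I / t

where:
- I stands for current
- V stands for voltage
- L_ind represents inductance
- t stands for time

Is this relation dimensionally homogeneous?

Yes

I (current) has dimensions [I].
V (voltage) has dimensions [I^-1 L^2 M T^-3].
L_ind (inductance) has dimensions [I^-2 L^2 M T^-2].
t (time) has dimensions [T].

Left side: [I^-1 L^2 M T^-3]
Right side: [I^-1 L^2 M T^-3]

Both sides have the same dimensions, so the equation is dimensionally consistent.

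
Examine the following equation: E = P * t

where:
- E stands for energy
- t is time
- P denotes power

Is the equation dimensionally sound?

Yes

E (energy) has dimensions [L^2 M T^-2].
t (time) has dimensions [T].
P (power) has dimensions [L^2 M T^-3].

Left side: [L^2 M T^-2]
Right side: [L^2 M T^-2]

Both sides have the same dimensions, so the equation is dimensionally consistent.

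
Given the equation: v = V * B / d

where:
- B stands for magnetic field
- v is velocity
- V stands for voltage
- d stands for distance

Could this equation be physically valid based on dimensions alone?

No

B (magnetic field) has dimensions [I^-1 M T^-2].
v (velocity) has dimensions [L T^-1].
V (voltage) has dimensions [I^-1 L^2 M T^-3].
d (distance) has dimensions [L].

Left side: [L T^-1]
Right side: [I^-2 L M^2 T^-5]

The two sides have different dimensions, so the equation is NOT dimensionally consistent.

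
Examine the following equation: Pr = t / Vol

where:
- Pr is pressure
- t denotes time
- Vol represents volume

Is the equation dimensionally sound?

No

Pr (pressure) has dimensions [L^-1 M T^-2].
t (time) has dimensions [T].
Vol (volume) has dimensions [L^3].

Left side: [L^-1 M T^-2]
Right side: [L^-3 T]

The two sides have different dimensions, so the equation is NOT dimensionally consistent.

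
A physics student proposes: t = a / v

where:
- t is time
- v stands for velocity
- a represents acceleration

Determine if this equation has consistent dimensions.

No

t (time) has dimensions [T].
v (velocity) has dimensions [L T^-1].
a (acceleration) has dimensions [L T^-2].

Left side: [T]
Right side: [T^-1]

The two sides have different dimensions, so the equation is NOT dimensionally consistent.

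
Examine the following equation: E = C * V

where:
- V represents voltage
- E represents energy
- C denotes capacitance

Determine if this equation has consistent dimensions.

No

V (voltage) has dimensions [I^-1 L^2 M T^-3].
E (energy) has dimensions [L^2 M T^-2].
C (capacitance) has dimensions [I^2 L^-2 M^-1 T^4].

Left side: [L^2 M T^-2]
Right side: [I T]

The two sides have different dimensions, so the equation is NOT dimensionally consistent.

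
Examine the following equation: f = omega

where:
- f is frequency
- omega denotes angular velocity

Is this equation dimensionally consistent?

Yes

f (frequency) has dimensions [T^-1].
omega (angular velocity) has dimensions [T^-1].

Left side: [T^-1]
Right side: [T^-1]

Both sides have the same dimensions, so the equation is dimensionally consistent.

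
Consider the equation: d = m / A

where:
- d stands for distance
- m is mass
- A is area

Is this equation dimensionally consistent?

No

d (distance) has dimensions [L].
m (mass) has dimensions [M].
A (area) has dimensions [L^2].

Left side: [L]
Right side: [L^-2 M]

The two sides have different dimensions, so the equation is NOT dimensionally consistent.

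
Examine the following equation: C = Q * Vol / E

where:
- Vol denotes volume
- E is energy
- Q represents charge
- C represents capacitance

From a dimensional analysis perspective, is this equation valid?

No

Vol (volume) has dimensions [L^3].
E (energy) has dimensions [L^2 M T^-2].
Q (charge) has dimensions [I T].
C (capacitance) has dimensions [I^2 L^-2 M^-1 T^4].

Left side: [I^2 L^-2 M^-1 T^4]
Right side: [I L M^-1 T^3]

The two sides have different dimensions, so the equation is NOT dimensionally consistent.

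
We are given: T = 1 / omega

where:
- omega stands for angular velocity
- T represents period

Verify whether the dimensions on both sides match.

Yes

omega (angular velocity) has dimensions [T^-1].
T (period) has dimensions [T].

Left side: [T]
Right side: [T]

Both sides have the same dimensions, so the equation is dimensionally consistent.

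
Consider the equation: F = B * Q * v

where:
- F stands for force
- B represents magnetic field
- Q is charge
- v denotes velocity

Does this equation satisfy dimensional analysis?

Yes

F (force) has dimensions [L M T^-2].
B (magnetic field) has dimensions [I^-1 M T^-2].
Q (charge) has dimensions [I T].
v (velocity) has dimensions [L T^-1].

Left side: [L M T^-2]
Right side: [L M T^-2]

Both sides have the same dimensions, so the equation is dimensionally consistent.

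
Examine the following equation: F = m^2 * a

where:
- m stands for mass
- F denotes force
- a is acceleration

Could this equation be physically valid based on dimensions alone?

No

m (mass) has dimensions [M].
F (force) has dimensions [L M T^-2].
a (acceleration) has dimensions [L T^-2].

Left side: [L M T^-2]
Right side: [L M^2 T^-2]

The two sides have different dimensions, so the equation is NOT dimensionally consistent.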